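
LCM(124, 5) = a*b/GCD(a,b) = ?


GCD(124, 5) = 1
LCM = 124*5/1 = 620/1 = 620

LCM = 620


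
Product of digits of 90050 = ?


9 × 0 × 0 × 5 × 0 = 0


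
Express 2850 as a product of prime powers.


2850 / 2 = 1425
1425 / 3 = 475
475 / 5 = 95
95 / 5 = 19
19 / 19 = 1
2850 = 2 × 3 × 5^2 × 19


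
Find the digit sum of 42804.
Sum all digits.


4 + 2 + 8 + 0 + 4 = 18


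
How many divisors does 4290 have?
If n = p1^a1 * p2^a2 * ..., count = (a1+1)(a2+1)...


4290 = 2^1 × 3^1 × 5^1 × 11^1 × 13^1
d(4290) = (1+1) × (1+1) × (1+1) × (1+1) × (1+1) = 32

32 divisors


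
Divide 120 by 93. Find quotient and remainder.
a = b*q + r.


120 = 93 * 1 + 27
Check: 93 + 27 = 120

q = 1, r = 27


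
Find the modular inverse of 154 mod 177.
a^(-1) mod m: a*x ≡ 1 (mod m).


Use the extended Euclidean algorithm on (177, 154); each row r = 177*s + 154*t:
r=177, s=1, t=0
r=154, s=0, t=1
q=1: r=23, s=1, t=-1   [177*(1) + 154*(-1) = 23]
q=6: r=16, s=-6, t=7   [177*(-6) + 154*(7) = 16]
q=1: r=7, s=7, t=-8   [177*(7) + 154*(-8) = 7]
q=2: r=2, s=-20, t=23   [177*(-20) + 154*(23) = 2]
q=3: r=1, s=67, t=-77   [177*(67) + 154*(-77) = 1]
q=2: r=0, s=-154, t=177   [177*(-154) + 154*(177) = 0]
GCD = 1 with t = -77, so 154*(-77) ≡ 1 (mod 177)
Inverse = -77 mod 177 = 100
Check: 154 * 100 = 15400 ≡ 1 (mod 177)

154^(-1) ≡ 100 (mod 177)


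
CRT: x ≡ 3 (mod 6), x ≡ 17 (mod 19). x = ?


M = 6*19 = 114
M1 = M/6 = 19, M2 = M/19 = 6
M1^(-1) mod 6 = 1, M2^(-1) mod 19 = 16
x = 3*19*1 + 17*6*16 = 1689
1689 mod 114 = 93
Check: 93 mod 6 = 3 ✓, 93 mod 19 = 17 ✓

x ≡ 93 (mod 114)


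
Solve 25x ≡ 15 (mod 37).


GCD(25, 37) = 1, unique solution
a^(-1) mod 37 = 3
x = 3 * 15 mod 37 = 8

x ≡ 8 (mod 37)


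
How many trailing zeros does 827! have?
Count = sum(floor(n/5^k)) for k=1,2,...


floor(827/5) = 165
floor(827/25) = 33
floor(827/125) = 6
floor(827/625) = 1
Total = 205

205 trailing zeros


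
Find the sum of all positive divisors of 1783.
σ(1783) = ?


Divisors of 1783: 1, 1783
Sum = 1 + 1783 = 1784

σ(1783) = 1784


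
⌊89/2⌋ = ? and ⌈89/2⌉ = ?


89/2 = 44.5000
floor = 44
ceil = 45

floor = 44, ceil = 45


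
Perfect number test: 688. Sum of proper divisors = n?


Proper divisors of 688: 1, 2, 4, 8, 16, 43, 86, 172, 344
Sum = 1 + 2 + 4 + 8 + 16 + 43 + 86 + 172 + 344 = 676

No, 688 is not perfect (676 ≠ 688)


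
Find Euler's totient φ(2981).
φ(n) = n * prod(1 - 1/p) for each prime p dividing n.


2981 = 11 × 271
Prime factors: 11, 271
φ(2981) = 2981 × (1-1/11) × (1-1/271)
= 2981 × 10/11 × 270/271 = 2700

φ(2981) = 2700


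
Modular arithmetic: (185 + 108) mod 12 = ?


185 + 108 = 293
293 mod 12 = 5


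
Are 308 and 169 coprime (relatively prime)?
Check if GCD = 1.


Euclidean algorithm:
308 = 1 * 169 + 139
169 = 1 * 139 + 30
139 = 4 * 30 + 19
30 = 1 * 19 + 11
19 = 1 * 11 + 8
11 = 1 * 8 + 3
8 = 2 * 3 + 2
3 = 1 * 2 + 1
2 = 2 * 1 + 0
GCD(308, 169) = 1

Yes, coprime (GCD = 1)


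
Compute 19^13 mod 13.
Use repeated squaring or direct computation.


19^1 mod 13 = 6
19^2 mod 13 = 10
19^3 mod 13 = 8
19^4 mod 13 = 9
19^5 mod 13 = 2
19^6 mod 13 = 12
19^7 mod 13 = 7
19^8 mod 13 = 3
19^9 mod 13 = 5
19^10 mod 13 = 4
19^11 mod 13 = 11
19^12 mod 13 = 1
19^13 mod 13 = 6


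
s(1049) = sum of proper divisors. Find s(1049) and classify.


Proper divisors: 1
Sum = 1 = 1
1 < 1049 → deficient

s(1049) = 1 (deficient)


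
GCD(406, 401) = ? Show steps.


406 = 1 * 401 + 5
401 = 80 * 5 + 1
5 = 5 * 1 + 0
GCD = 1


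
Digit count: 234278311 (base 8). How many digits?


234278311 in base 8 = 1575546647
Number of digits = 10

10 digits (base 8)


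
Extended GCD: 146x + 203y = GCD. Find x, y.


Tabular extended Euclidean (each row: r = 146*s + 203*t):
r=146, s=1, t=0
r=203, s=0, t=1
q=0: r=146, s=1, t=0   [146*(1) + 203*(0) = 146]
q=1: r=57, s=-1, t=1   [146*(-1) + 203*(1) = 57]
q=2: r=32, s=3, t=-2   [146*(3) + 203*(-2) = 32]
q=1: r=25, s=-4, t=3   [146*(-4) + 203*(3) = 25]
q=1: r=7, s=7, t=-5   [146*(7) + 203*(-5) = 7]
q=3: r=4, s=-25, t=18   [146*(-25) + 203*(18) = 4]
q=1: r=3, s=32, t=-23   [146*(32) + 203*(-23) = 3]
q=1: r=1, s=-57, t=41   [146*(-57) + 203*(41) = 1]
q=3: r=0, s=203, t=-146   [146*(203) + 203*(-146) = 0]
GCD = 1; from the row with r=1: x=-57, y=41
Check: 146*(-57) + 203*(41) = -8322 + 8323 = 1

GCD = 1, x = -57, y = 41


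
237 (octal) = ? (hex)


237 (base 8) = 159 (decimal)
159 (decimal) = 9F (base 16)


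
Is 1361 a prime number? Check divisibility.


Check divisors up to sqrt(1361) = 36.8917
No divisors found.
1361 is prime.

Yes, 1361 is prime


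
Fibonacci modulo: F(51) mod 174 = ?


F(k) mod 174 for k=1..51:
1, 1, 2, 3, 5, 8, 13, 21, 34, 55, 89, 144, 59, 29, 88, 117, 31, 148, 5, 153, 158, 137, 121, 84, 31, 115, 146, 87, 59, 146, 31, 3, 34, 37, 71, 108, 5, 113, 118, 57, 1, 58, 59, 117, 2, 119, 121, 66, 13, 79, 92
F(51) mod 174 = 92


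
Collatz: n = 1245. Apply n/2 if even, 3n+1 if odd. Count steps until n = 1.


1245 → 3736 → 1868 → 934 → 467 → 1402 → 701 → 2104 → 1052 → 526 → 263 → 790 → 395 → 1186 → 593 → 1780 → 890 → 445 → 1336 → 668 → 334 → 167 → 502 → 251 → 754 → 377 → 1132 → 566 → 283 → 850 → 425 → 1276 → 638 → 319 → 958 → 479 → 1438 → 719 → 2158 → 1079 → 3238 → 1619 → 4858 → 2429 → 7288 → 3644 → 1822 → 911 → 2734 → 1367 → 4102 → 2051 → 6154 → 3077 → 9232 → 4616 → 2308 → 1154 → 577 → 1732 → 866 → 433 → 1300 → 650 → 325 → 976 → 488 → 244 → 122 → 61 → 184 → 92 → 46 → 23 → 70 → 35 → 106 → 53 → 160 → 80 → 40 → 20 → 10 → 5 → 16 → 8 → 4 → 2 → 1
Total steps = 88

88 steps


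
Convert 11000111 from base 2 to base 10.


11000111 (base 2) = 199 (decimal)
199 (decimal) = 199 (base 10)


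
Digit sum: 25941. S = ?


2 + 5 + 9 + 4 + 1 = 21


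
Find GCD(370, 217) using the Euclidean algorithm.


370 = 1 * 217 + 153
217 = 1 * 153 + 64
153 = 2 * 64 + 25
64 = 2 * 25 + 14
25 = 1 * 14 + 11
14 = 1 * 11 + 3
11 = 3 * 3 + 2
3 = 1 * 2 + 1
2 = 2 * 1 + 0
GCD = 1


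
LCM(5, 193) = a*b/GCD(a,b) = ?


GCD(5, 193) = 1
LCM = 5*193/1 = 965/1 = 965

LCM = 965


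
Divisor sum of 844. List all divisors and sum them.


Divisors of 844: 1, 2, 4, 211, 422, 844
Sum = 1 + 2 + 4 + 211 + 422 + 844 = 1484

σ(844) = 1484


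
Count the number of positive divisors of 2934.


2934 = 2^1 × 3^2 × 163^1
d(2934) = (1+1) × (2+1) × (1+1) = 12

12 divisors


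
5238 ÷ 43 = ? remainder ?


5238 = 43 * 121 + 35
Check: 5203 + 35 = 5238

q = 121, r = 35


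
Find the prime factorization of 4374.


4374 / 2 = 2187
2187 / 3 = 729
729 / 3 = 243
243 / 3 = 81
81 / 3 = 27
27 / 3 = 9
9 / 3 = 3
3 / 3 = 1
4374 = 2 × 3^7


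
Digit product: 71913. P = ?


7 × 1 × 9 × 1 × 3 = 189


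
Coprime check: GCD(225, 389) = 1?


Euclidean algorithm:
389 = 1 * 225 + 164
225 = 1 * 164 + 61
164 = 2 * 61 + 42
61 = 1 * 42 + 19
42 = 2 * 19 + 4
19 = 4 * 4 + 3
4 = 1 * 3 + 1
3 = 3 * 1 + 0
GCD(225, 389) = 1

Yes, coprime (GCD = 1)


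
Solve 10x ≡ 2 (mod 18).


GCD(10, 18) = 2 divides 2
Divide: 5x ≡ 1 (mod 9)
x ≡ 2 (mod 9)


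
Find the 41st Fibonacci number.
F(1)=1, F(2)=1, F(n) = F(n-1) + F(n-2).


Sequence: 1, 1, 2, 3, 5, 8, 13, 21, 34, 55, 89, 144, 233, 377, 610, 987, 1597, 2584, 4181, 6765, 10946, 17711, 28657, 46368, 75025, 121393, 196418, 317811, 514229, 832040, 1346269, 2178309, 3524578, 5702887, 9227465, 14930352, 24157817, 39088169, 63245986, 102334155, 165580141
F(41) = 165580141


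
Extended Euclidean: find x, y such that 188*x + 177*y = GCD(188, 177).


Tabular extended Euclidean (each row: r = 188*s + 177*t):
r=188, s=1, t=0
r=177, s=0, t=1
q=1: r=11, s=1, t=-1   [188*(1) + 177*(-1) = 11]
q=16: r=1, s=-16, t=17   [188*(-16) + 177*(17) = 1]
q=11: r=0, s=177, t=-188   [188*(177) + 177*(-188) = 0]
GCD = 1; from the row with r=1: x=-16, y=17
Check: 188*(-16) + 177*(17) = -3008 + 3009 = 1

GCD = 1, x = -16, y = 17


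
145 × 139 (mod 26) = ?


145 × 139 = 20155
20155 mod 26 = 5


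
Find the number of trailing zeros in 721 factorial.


floor(721/5) = 144
floor(721/25) = 28
floor(721/125) = 5
floor(721/625) = 1
Total = 178

178 trailing zeros


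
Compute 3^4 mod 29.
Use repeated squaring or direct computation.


3^1 mod 29 = 3
3^2 mod 29 = 9
3^3 mod 29 = 27
3^4 mod 29 = 23


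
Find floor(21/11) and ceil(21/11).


21/11 = 1.9091
floor = 1
ceil = 2

floor = 1, ceil = 2


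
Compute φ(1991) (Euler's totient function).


1991 = 11 × 181
Prime factors: 11, 181
φ(1991) = 1991 × (1-1/11) × (1-1/181)
= 1991 × 10/11 × 180/181 = 1800

φ(1991) = 1800


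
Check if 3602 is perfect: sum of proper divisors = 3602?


Proper divisors of 3602: 1, 2, 1801
Sum = 1 + 2 + 1801 = 1804

No, 3602 is not perfect (1804 ≠ 3602)


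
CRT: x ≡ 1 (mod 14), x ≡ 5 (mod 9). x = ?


M = 14*9 = 126
M1 = M/14 = 9, M2 = M/9 = 14
M1^(-1) mod 14 = 11, M2^(-1) mod 9 = 2
x = 1*9*11 + 5*14*2 = 239
239 mod 126 = 113
Check: 113 mod 14 = 1 ✓, 113 mod 9 = 5 ✓

x ≡ 113 (mod 126)


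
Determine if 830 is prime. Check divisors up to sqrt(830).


830 / 2 = 415 (exact division)
830 is NOT prime.

No, 830 is not prime


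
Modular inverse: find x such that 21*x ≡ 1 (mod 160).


Use the extended Euclidean algorithm on (160, 21); each row r = 160*s + 21*t:
r=160, s=1, t=0
r=21, s=0, t=1
q=7: r=13, s=1, t=-7   [160*(1) + 21*(-7) = 13]
q=1: r=8, s=-1, t=8   [160*(-1) + 21*(8) = 8]
q=1: r=5, s=2, t=-15   [160*(2) + 21*(-15) = 5]
q=1: r=3, s=-3, t=23   [160*(-3) + 21*(23) = 3]
q=1: r=2, s=5, t=-38   [160*(5) + 21*(-38) = 2]
q=1: r=1, s=-8, t=61   [160*(-8) + 21*(61) = 1]
q=2: r=0, s=21, t=-160   [160*(21) + 21*(-160) = 0]
GCD = 1 with t = 61, so 21*(61) ≡ 1 (mod 160)
Inverse = 61 mod 160 = 61
Check: 21 * 61 = 1281 ≡ 1 (mod 160)

21^(-1) ≡ 61 (mod 160)


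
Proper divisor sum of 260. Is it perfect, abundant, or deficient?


Proper divisors: 1, 2, 4, 5, 10, 13, 20, 26, 52, 65, 130
Sum = 1 + 2 + 4 + 5 + 10 + 13 + 20 + 26 + 52 + 65 + 130 = 328
328 > 260 → abundant

s(260) = 328 (abundant)


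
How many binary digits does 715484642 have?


715484642 in base 2 = 101010101001010110110111100010
Number of digits = 30

30 digits (base 2)


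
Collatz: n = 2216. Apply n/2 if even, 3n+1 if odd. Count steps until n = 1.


2216 → 1108 → 554 → 277 → 832 → 416 → 208 → 104 → 52 → 26 → 13 → 40 → 20 → 10 → 5 → 16 → 8 → 4 → 2 → 1
Total steps = 19

19 steps


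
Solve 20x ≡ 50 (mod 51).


GCD(20, 51) = 1, unique solution
a^(-1) mod 51 = 23
x = 23 * 50 mod 51 = 28

x ≡ 28 (mod 51)


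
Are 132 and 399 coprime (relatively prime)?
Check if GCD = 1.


Euclidean algorithm:
399 = 3 * 132 + 3
132 = 44 * 3 + 0
GCD(132, 399) = 3

No, not coprime (GCD = 3)


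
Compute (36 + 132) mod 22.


36 + 132 = 168
168 mod 22 = 14


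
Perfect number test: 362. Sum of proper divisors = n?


Proper divisors of 362: 1, 2, 181
Sum = 1 + 2 + 181 = 184

No, 362 is not perfect (184 ≠ 362)


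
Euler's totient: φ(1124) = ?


1124 = 2^2 × 281
Prime factors: 2, 281
φ(1124) = 1124 × (1-1/2) × (1-1/281)
= 1124 × 1/2 × 280/281 = 560

φ(1124) = 560


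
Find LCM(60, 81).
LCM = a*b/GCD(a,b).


GCD(60, 81) = 3
LCM = 60*81/3 = 4860/3 = 1620

LCM = 1620


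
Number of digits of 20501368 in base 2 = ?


20501368 in base 2 = 1001110001101001101111000
Number of digits = 25

25 digits (base 2)


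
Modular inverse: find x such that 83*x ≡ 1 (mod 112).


Use the extended Euclidean algorithm on (112, 83); each row r = 112*s + 83*t:
r=112, s=1, t=0
r=83, s=0, t=1
q=1: r=29, s=1, t=-1   [112*(1) + 83*(-1) = 29]
q=2: r=25, s=-2, t=3   [112*(-2) + 83*(3) = 25]
q=1: r=4, s=3, t=-4   [112*(3) + 83*(-4) = 4]
q=6: r=1, s=-20, t=27   [112*(-20) + 83*(27) = 1]
q=4: r=0, s=83, t=-112   [112*(83) + 83*(-112) = 0]
GCD = 1 with t = 27, so 83*(27) ≡ 1 (mod 112)
Inverse = 27 mod 112 = 27
Check: 83 * 27 = 2241 ≡ 1 (mod 112)

83^(-1) ≡ 27 (mod 112)


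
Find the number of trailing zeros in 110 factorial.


floor(110/5) = 22
floor(110/25) = 4
Total = 26

26 trailing zeros


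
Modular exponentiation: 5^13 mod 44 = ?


5^1 mod 44 = 5
5^2 mod 44 = 25
5^3 mod 44 = 37
5^4 mod 44 = 9
5^5 mod 44 = 1
5^6 mod 44 = 5
5^7 mod 44 = 25
5^8 mod 44 = 37
5^9 mod 44 = 9
5^10 mod 44 = 1
5^11 mod 44 = 5
5^12 mod 44 = 25
5^13 mod 44 = 37


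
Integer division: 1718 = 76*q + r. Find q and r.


1718 = 76 * 22 + 46
Check: 1672 + 46 = 1718

q = 22, r = 46


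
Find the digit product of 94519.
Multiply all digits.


9 × 4 × 5 × 1 × 9 = 1620


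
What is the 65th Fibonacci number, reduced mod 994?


F(k) mod 994 for k=1..65:
1, 1, 2, 3, 5, 8, 13, 21, 34, 55, 89, 144, 233, 377, 610, 987, 603, 596, 205, 801, 12, 813, 825, 644, 475, 125, 600, 725, 331, 62, 393, 455, 848, 309, 163, 472, 635, 113, 748, 861, 615, 482, 103, 585, 688, 279, 967, 252, 225, 477, 702, 185, 887, 78, 965, 49, 20, 69, 89, 158, 247, 405, 652, 63, 715
F(65) mod 994 = 715


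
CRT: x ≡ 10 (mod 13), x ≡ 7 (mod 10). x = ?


M = 13*10 = 130
M1 = M/13 = 10, M2 = M/10 = 13
M1^(-1) mod 13 = 4, M2^(-1) mod 10 = 7
x = 10*10*4 + 7*13*7 = 1037
1037 mod 130 = 127
Check: 127 mod 13 = 10 ✓, 127 mod 10 = 7 ✓

x ≡ 127 (mod 130)


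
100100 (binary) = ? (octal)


100100 (base 2) = 36 (decimal)
36 (decimal) = 44 (base 8)


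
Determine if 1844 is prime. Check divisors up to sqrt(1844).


1844 / 2 = 922 (exact division)
1844 is NOT prime.

No, 1844 is not prime


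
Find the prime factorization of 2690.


2690 / 2 = 1345
1345 / 5 = 269
269 / 269 = 1
2690 = 2 × 5 × 269


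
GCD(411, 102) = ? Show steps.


411 = 4 * 102 + 3
102 = 34 * 3 + 0
GCD = 3


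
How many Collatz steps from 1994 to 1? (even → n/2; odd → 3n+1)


1994 → 997 → 2992 → 1496 → 748 → 374 → 187 → 562 → 281 → 844 → 422 → 211 → 634 → 317 → 952 → 476 → 238 → 119 → 358 → 179 → 538 → 269 → 808 → 404 → 202 → 101 → 304 → 152 → 76 → 38 → 19 → 58 → 29 → 88 → 44 → 22 → 11 → 34 → 17 → 52 → 26 → 13 → 40 → 20 → 10 → 5 → 16 → 8 → 4 → 2 → 1
Total steps = 50

50 steps


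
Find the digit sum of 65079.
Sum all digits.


6 + 5 + 0 + 7 + 9 = 27


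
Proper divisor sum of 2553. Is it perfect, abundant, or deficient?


Proper divisors: 1, 3, 23, 37, 69, 111, 851
Sum = 1 + 3 + 23 + 37 + 69 + 111 + 851 = 1095
1095 < 2553 → deficient

s(2553) = 1095 (deficient)


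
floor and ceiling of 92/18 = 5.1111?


92/18 = 5.1111
floor = 5
ceil = 6

floor = 5, ceil = 6


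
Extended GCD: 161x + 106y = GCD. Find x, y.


Tabular extended Euclidean (each row: r = 161*s + 106*t):
r=161, s=1, t=0
r=106, s=0, t=1
q=1: r=55, s=1, t=-1   [161*(1) + 106*(-1) = 55]
q=1: r=51, s=-1, t=2   [161*(-1) + 106*(2) = 51]
q=1: r=4, s=2, t=-3   [161*(2) + 106*(-3) = 4]
q=12: r=3, s=-25, t=38   [161*(-25) + 106*(38) = 3]
q=1: r=1, s=27, t=-41   [161*(27) + 106*(-41) = 1]
q=3: r=0, s=-106, t=161   [161*(-106) + 106*(161) = 0]
GCD = 1; from the row with r=1: x=27, y=-41
Check: 161*(27) + 106*(-41) = 4347 - 4346 = 1

GCD = 1, x = 27, y = -41


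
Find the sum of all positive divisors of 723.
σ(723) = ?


Divisors of 723: 1, 3, 241, 723
Sum = 1 + 3 + 241 + 723 = 968

σ(723) = 968


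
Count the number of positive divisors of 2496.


2496 = 2^6 × 3^1 × 13^1
d(2496) = (6+1) × (1+1) × (1+1) = 28

28 divisors


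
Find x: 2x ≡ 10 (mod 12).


GCD(2, 12) = 2 divides 10
Divide: 1x ≡ 5 (mod 6)
x ≡ 5 (mod 6)


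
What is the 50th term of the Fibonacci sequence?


Sequence: 1, 1, 2, 3, 5, 8, 13, 21, 34, 55, 89, 144, 233, 377, 610, 987, 1597, 2584, 4181, 6765, 10946, 17711, 28657, 46368, 75025, 121393, 196418, 317811, 514229, 832040, 1346269, 2178309, 3524578, 5702887, 9227465, 14930352, 24157817, 39088169, 63245986, 102334155, 165580141, 267914296, 433494437, 701408733, 1134903170, 1836311903, 2971215073, 4807526976, 7778742049, 12586269025
F(50) = 12586269025


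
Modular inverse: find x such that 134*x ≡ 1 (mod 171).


Use the extended Euclidean algorithm on (171, 134); each row r = 171*s + 134*t:
r=171, s=1, t=0
r=134, s=0, t=1
q=1: r=37, s=1, t=-1   [171*(1) + 134*(-1) = 37]
q=3: r=23, s=-3, t=4   [171*(-3) + 134*(4) = 23]
q=1: r=14, s=4, t=-5   [171*(4) + 134*(-5) = 14]
q=1: r=9, s=-7, t=9   [171*(-7) + 134*(9) = 9]
q=1: r=5, s=11, t=-14   [171*(11) + 134*(-14) = 5]
q=1: r=4, s=-18, t=23   [171*(-18) + 134*(23) = 4]
q=1: r=1, s=29, t=-37   [171*(29) + 134*(-37) = 1]
q=4: r=0, s=-134, t=171   [171*(-134) + 134*(171) = 0]
GCD = 1 with t = -37, so 134*(-37) ≡ 1 (mod 171)
Inverse = -37 mod 171 = 134
Check: 134 * 134 = 17956 ≡ 1 (mod 171)

134^(-1) ≡ 134 (mod 171)


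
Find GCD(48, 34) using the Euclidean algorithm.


48 = 1 * 34 + 14
34 = 2 * 14 + 6
14 = 2 * 6 + 2
6 = 3 * 2 + 0
GCD = 2


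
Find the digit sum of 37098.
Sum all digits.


3 + 7 + 0 + 9 + 8 = 27


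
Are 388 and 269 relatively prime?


Euclidean algorithm:
388 = 1 * 269 + 119
269 = 2 * 119 + 31
119 = 3 * 31 + 26
31 = 1 * 26 + 5
26 = 5 * 5 + 1
5 = 5 * 1 + 0
GCD(388, 269) = 1

Yes, coprime (GCD = 1)


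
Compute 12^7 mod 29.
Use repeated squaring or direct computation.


12^1 mod 29 = 12
12^2 mod 29 = 28
12^3 mod 29 = 17
12^4 mod 29 = 1
12^5 mod 29 = 12
12^6 mod 29 = 28
12^7 mod 29 = 17


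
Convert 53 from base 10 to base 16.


53 (base 10) = 53 (decimal)
53 (decimal) = 35 (base 16)


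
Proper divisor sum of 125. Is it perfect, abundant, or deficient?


Proper divisors: 1, 5, 25
Sum = 1 + 5 + 25 = 31
31 < 125 → deficient

s(125) = 31 (deficient)


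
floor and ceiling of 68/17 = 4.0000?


68/17 = 4.0000
floor = 4
ceil = 4

floor = 4, ceil = 4


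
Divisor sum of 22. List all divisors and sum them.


Divisors of 22: 1, 2, 11, 22
Sum = 1 + 2 + 11 + 22 = 36

σ(22) = 36


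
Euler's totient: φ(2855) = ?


2855 = 5 × 571
Prime factors: 5, 571
φ(2855) = 2855 × (1-1/5) × (1-1/571)
= 2855 × 4/5 × 570/571 = 2280

φ(2855) = 2280


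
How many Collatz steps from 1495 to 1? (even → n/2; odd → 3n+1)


1495 → 4486 → 2243 → 6730 → 3365 → 10096 → 5048 → 2524 → 1262 → 631 → 1894 → 947 → 2842 → 1421 → 4264 → 2132 → 1066 → 533 → 1600 → 800 → 400 → 200 → 100 → 50 → 25 → 76 → 38 → 19 → 58 → 29 → 88 → 44 → 22 → 11 → 34 → 17 → 52 → 26 → 13 → 40 → 20 → 10 → 5 → 16 → 8 → 4 → 2 → 1
Total steps = 47

47 steps


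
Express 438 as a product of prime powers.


438 / 2 = 219
219 / 3 = 73
73 / 73 = 1
438 = 2 × 3 × 73


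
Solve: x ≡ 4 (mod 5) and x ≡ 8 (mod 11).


M = 5*11 = 55
M1 = M/5 = 11, M2 = M/11 = 5
M1^(-1) mod 5 = 1, M2^(-1) mod 11 = 9
x = 4*11*1 + 8*5*9 = 404
404 mod 55 = 19
Check: 19 mod 5 = 4 ✓, 19 mod 11 = 8 ✓

x ≡ 19 (mod 55)


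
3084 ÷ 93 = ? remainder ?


3084 = 93 * 33 + 15
Check: 3069 + 15 = 3084

q = 33, r = 15


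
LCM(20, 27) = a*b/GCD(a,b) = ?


GCD(20, 27) = 1
LCM = 20*27/1 = 540/1 = 540

LCM = 540


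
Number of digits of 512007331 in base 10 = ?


512007331 has 9 digits in base 10
floor(log10(512007331)) + 1 = floor(8.7093) + 1 = 9

9 digits (base 10)


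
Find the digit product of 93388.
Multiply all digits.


9 × 3 × 3 × 8 × 8 = 5184


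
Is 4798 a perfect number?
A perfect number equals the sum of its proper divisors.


Proper divisors of 4798: 1, 2, 2399
Sum = 1 + 2 + 2399 = 2402

No, 4798 is not perfect (2402 ≠ 4798)


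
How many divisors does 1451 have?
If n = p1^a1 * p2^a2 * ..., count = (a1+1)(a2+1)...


1451 = 1451^1
d(1451) = (1+1) = 2

2 divisors


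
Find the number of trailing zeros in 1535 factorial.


floor(1535/5) = 307
floor(1535/25) = 61
floor(1535/125) = 12
floor(1535/625) = 2
Total = 382

382 trailing zeros


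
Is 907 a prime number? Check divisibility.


Check divisors up to sqrt(907) = 30.1164
No divisors found.
907 is prime.

Yes, 907 is prime


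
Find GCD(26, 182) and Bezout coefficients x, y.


Tabular extended Euclidean (each row: r = 26*s + 182*t):
r=26, s=1, t=0
r=182, s=0, t=1
q=0: r=26, s=1, t=0   [26*(1) + 182*(0) = 26]
q=7: r=0, s=-7, t=1   [26*(-7) + 182*(1) = 0]
GCD = 26; from the row with r=26: x=1, y=0
Check: 26*(1) + 182*(0) = 26 + 0 = 26

GCD = 26, x = 1, y = 0


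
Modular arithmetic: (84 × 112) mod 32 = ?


84 × 112 = 9408
9408 mod 32 = 0


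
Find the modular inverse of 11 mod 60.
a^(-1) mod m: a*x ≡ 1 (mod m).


Use the extended Euclidean algorithm on (60, 11); each row r = 60*s + 11*t:
r=60, s=1, t=0
r=11, s=0, t=1
q=5: r=5, s=1, t=-5   [60*(1) + 11*(-5) = 5]
q=2: r=1, s=-2, t=11   [60*(-2) + 11*(11) = 1]
q=5: r=0, s=11, t=-60   [60*(11) + 11*(-60) = 0]
GCD = 1 with t = 11, so 11*(11) ≡ 1 (mod 60)
Inverse = 11 mod 60 = 11
Check: 11 * 11 = 121 ≡ 1 (mod 60)

11^(-1) ≡ 11 (mod 60)


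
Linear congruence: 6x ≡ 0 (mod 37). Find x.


GCD(6, 37) = 1, unique solution
a^(-1) mod 37 = 31
x = 31 * 0 mod 37 = 0

x ≡ 0 (mod 37)


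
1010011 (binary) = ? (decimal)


1010011 (base 2) = 83 (decimal)
83 (decimal) = 83 (base 10)


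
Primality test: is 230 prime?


230 / 2 = 115 (exact division)
230 is NOT prime.

No, 230 is not prime


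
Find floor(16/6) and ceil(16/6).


16/6 = 2.6667
floor = 2
ceil = 3

floor = 2, ceil = 3


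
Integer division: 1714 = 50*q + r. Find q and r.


1714 = 50 * 34 + 14
Check: 1700 + 14 = 1714

q = 34, r = 14


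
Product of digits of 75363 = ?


7 × 5 × 3 × 6 × 3 = 1890


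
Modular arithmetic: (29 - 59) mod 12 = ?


29 - 59 = -30
-30 mod 12 = 6


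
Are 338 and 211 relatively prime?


Euclidean algorithm:
338 = 1 * 211 + 127
211 = 1 * 127 + 84
127 = 1 * 84 + 43
84 = 1 * 43 + 41
43 = 1 * 41 + 2
41 = 20 * 2 + 1
2 = 2 * 1 + 0
GCD(338, 211) = 1

Yes, coprime (GCD = 1)


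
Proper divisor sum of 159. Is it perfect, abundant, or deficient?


Proper divisors: 1, 3, 53
Sum = 1 + 3 + 53 = 57
57 < 159 → deficient

s(159) = 57 (deficient)


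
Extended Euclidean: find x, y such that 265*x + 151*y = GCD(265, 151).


Tabular extended Euclidean (each row: r = 265*s + 151*t):
r=265, s=1, t=0
r=151, s=0, t=1
q=1: r=114, s=1, t=-1   [265*(1) + 151*(-1) = 114]
q=1: r=37, s=-1, t=2   [265*(-1) + 151*(2) = 37]
q=3: r=3, s=4, t=-7   [265*(4) + 151*(-7) = 3]
q=12: r=1, s=-49, t=86   [265*(-49) + 151*(86) = 1]
q=3: r=0, s=151, t=-265   [265*(151) + 151*(-265) = 0]
GCD = 1; from the row with r=1: x=-49, y=86
Check: 265*(-49) + 151*(86) = -12985 + 12986 = 1

GCD = 1, x = -49, y = 86


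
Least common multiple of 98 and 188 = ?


GCD(98, 188) = 2
LCM = 98*188/2 = 18424/2 = 9212

LCM = 9212


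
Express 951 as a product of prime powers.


951 / 3 = 317
317 / 317 = 1
951 = 3 × 317


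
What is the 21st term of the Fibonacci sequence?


Sequence: 1, 1, 2, 3, 5, 8, 13, 21, 34, 55, 89, 144, 233, 377, 610, 987, 1597, 2584, 4181, 6765, 10946
F(21) = 10946


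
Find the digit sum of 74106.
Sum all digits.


7 + 4 + 1 + 0 + 6 = 18


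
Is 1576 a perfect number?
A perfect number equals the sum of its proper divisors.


Proper divisors of 1576: 1, 2, 4, 8, 197, 394, 788
Sum = 1 + 2 + 4 + 8 + 197 + 394 + 788 = 1394

No, 1576 is not perfect (1394 ≠ 1576)


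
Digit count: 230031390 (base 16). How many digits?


230031390 in base 16 = DB6001E
Number of digits = 7

7 digits (base 16)


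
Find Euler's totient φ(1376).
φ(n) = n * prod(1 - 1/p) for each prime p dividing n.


1376 = 2^5 × 43
Prime factors: 2, 43
φ(1376) = 1376 × (1-1/2) × (1-1/43)
= 1376 × 1/2 × 42/43 = 672

φ(1376) = 672


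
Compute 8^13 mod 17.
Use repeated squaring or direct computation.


8^1 mod 17 = 8
8^2 mod 17 = 13
8^3 mod 17 = 2
8^4 mod 17 = 16
8^5 mod 17 = 9
8^6 mod 17 = 4
8^7 mod 17 = 15
8^8 mod 17 = 1
8^9 mod 17 = 8
8^10 mod 17 = 13
8^11 mod 17 = 2
8^12 mod 17 = 16
8^13 mod 17 = 9


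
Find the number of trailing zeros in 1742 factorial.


floor(1742/5) = 348
floor(1742/25) = 69
floor(1742/125) = 13
floor(1742/625) = 2
Total = 432

432 trailing zeros


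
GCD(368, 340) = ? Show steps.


368 = 1 * 340 + 28
340 = 12 * 28 + 4
28 = 7 * 4 + 0
GCD = 4


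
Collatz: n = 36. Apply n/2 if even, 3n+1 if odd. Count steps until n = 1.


36 → 18 → 9 → 28 → 14 → 7 → 22 → 11 → 34 → 17 → 52 → 26 → 13 → 40 → 20 → 10 → 5 → 16 → 8 → 4 → 2 → 1
Total steps = 21

21 steps


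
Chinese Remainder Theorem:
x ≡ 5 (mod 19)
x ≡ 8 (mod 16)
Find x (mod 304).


M = 19*16 = 304
M1 = M/19 = 16, M2 = M/16 = 19
M1^(-1) mod 19 = 6, M2^(-1) mod 16 = 11
x = 5*16*6 + 8*19*11 = 2152
2152 mod 304 = 24
Check: 24 mod 19 = 5 ✓, 24 mod 16 = 8 ✓

x ≡ 24 (mod 304)


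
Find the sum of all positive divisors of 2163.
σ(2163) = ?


Divisors of 2163: 1, 3, 7, 21, 103, 309, 721, 2163
Sum = 1 + 3 + 7 + 21 + 103 + 309 + 721 + 2163 = 3328

σ(2163) = 3328


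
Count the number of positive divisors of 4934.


4934 = 2^1 × 2467^1
d(4934) = (1+1) × (1+1) = 4

4 divisors


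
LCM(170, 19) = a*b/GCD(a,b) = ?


GCD(170, 19) = 1
LCM = 170*19/1 = 3230/1 = 3230

LCM = 3230


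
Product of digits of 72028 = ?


7 × 2 × 0 × 2 × 8 = 0


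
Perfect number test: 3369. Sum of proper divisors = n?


Proper divisors of 3369: 1, 3, 1123
Sum = 1 + 3 + 1123 = 1127

No, 3369 is not perfect (1127 ≠ 3369)


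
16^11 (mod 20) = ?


16^1 mod 20 = 16
16^2 mod 20 = 16
16^3 mod 20 = 16
16^4 mod 20 = 16
16^5 mod 20 = 16
16^6 mod 20 = 16
16^7 mod 20 = 16
16^8 mod 20 = 16
16^9 mod 20 = 16
16^10 mod 20 = 16
16^11 mod 20 = 16


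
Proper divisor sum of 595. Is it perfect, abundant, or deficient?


Proper divisors: 1, 5, 7, 17, 35, 85, 119
Sum = 1 + 5 + 7 + 17 + 35 + 85 + 119 = 269
269 < 595 → deficient

s(595) = 269 (deficient)


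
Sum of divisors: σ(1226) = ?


Divisors of 1226: 1, 2, 613, 1226
Sum = 1 + 2 + 613 + 1226 = 1842

σ(1226) = 1842


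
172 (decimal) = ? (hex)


172 (base 10) = 172 (decimal)
172 (decimal) = AC (base 16)


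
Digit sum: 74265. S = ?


7 + 4 + 2 + 6 + 5 = 24


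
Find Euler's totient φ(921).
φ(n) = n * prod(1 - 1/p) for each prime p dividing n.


921 = 3 × 307
Prime factors: 3, 307
φ(921) = 921 × (1-1/3) × (1-1/307)
= 921 × 2/3 × 306/307 = 612

φ(921) = 612


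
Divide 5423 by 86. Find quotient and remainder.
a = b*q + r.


5423 = 86 * 63 + 5
Check: 5418 + 5 = 5423

q = 63, r = 5


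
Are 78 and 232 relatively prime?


Euclidean algorithm:
232 = 2 * 78 + 76
78 = 1 * 76 + 2
76 = 38 * 2 + 0
GCD(78, 232) = 2

No, not coprime (GCD = 2)


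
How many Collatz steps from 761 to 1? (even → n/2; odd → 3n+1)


761 → 2284 → 1142 → 571 → 1714 → 857 → 2572 → 1286 → 643 → 1930 → 965 → 2896 → 1448 → 724 → 362 → 181 → 544 → 272 → 136 → 68 → 34 → 17 → 52 → 26 → 13 → 40 → 20 → 10 → 5 → 16 → 8 → 4 → 2 → 1
Total steps = 33

33 steps


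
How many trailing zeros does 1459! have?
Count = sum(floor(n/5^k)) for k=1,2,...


floor(1459/5) = 291
floor(1459/25) = 58
floor(1459/125) = 11
floor(1459/625) = 2
Total = 362

362 trailing zeros


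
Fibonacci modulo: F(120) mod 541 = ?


F(k) mod 541 for k=1..120:
1, 1, 2, 3, 5, 8, 13, 21, 34, 55, 89, 144, 233, 377, 69, 446, 515, 420, 394, 273, 126, 399, 525, 383, 367, 209, 35, 244, 279, 523, 261, 243, 504, 206, 169, 375, 3, 378, 381, 218, 58, 276, 334, 69, 403, 472, 334, 265, 58, 323, 381, 163, 3, 166, 169, 335, 504, 298, 261, 18, 279, 297, 35, 332, 367, 158, 525, 142, 126, 268, 394, 121, 515, 95, 69, 164, 233, 397, 89, 486, 34, 520, 13, 533, 5, 538, 2, 540, 1, 0, 1, 1, 2, 3, 5, 8, 13, 21, 34, 55, 89, 144, 233, 377, 69, 446, 515, 420, 394, 273, 126, 399, 525, 383, 367, 209, 35, 244, 279, 523
F(120) mod 541 = 523


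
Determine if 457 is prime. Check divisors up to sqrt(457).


Check divisors up to sqrt(457) = 21.3776
No divisors found.
457 is prime.

Yes, 457 is prime


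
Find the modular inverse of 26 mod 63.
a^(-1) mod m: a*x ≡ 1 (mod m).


Use the extended Euclidean algorithm on (63, 26); each row r = 63*s + 26*t:
r=63, s=1, t=0
r=26, s=0, t=1
q=2: r=11, s=1, t=-2   [63*(1) + 26*(-2) = 11]
q=2: r=4, s=-2, t=5   [63*(-2) + 26*(5) = 4]
q=2: r=3, s=5, t=-12   [63*(5) + 26*(-12) = 3]
q=1: r=1, s=-7, t=17   [63*(-7) + 26*(17) = 1]
q=3: r=0, s=26, t=-63   [63*(26) + 26*(-63) = 0]
GCD = 1 with t = 17, so 26*(17) ≡ 1 (mod 63)
Inverse = 17 mod 63 = 17
Check: 26 * 17 = 442 ≡ 1 (mod 63)

26^(-1) ≡ 17 (mod 63)


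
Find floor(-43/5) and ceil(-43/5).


-43/5 = -8.6000
floor = -9
ceil = -8

floor = -9, ceil = -8


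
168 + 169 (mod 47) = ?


168 + 169 = 337
337 mod 47 = 8


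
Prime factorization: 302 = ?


302 / 2 = 151
151 / 151 = 1
302 = 2 × 151


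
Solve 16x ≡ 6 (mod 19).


GCD(16, 19) = 1, unique solution
a^(-1) mod 19 = 6
x = 6 * 6 mod 19 = 17

x ≡ 17 (mod 19)


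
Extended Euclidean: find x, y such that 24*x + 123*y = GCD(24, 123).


Tabular extended Euclidean (each row: r = 24*s + 123*t):
r=24, s=1, t=0
r=123, s=0, t=1
q=0: r=24, s=1, t=0   [24*(1) + 123*(0) = 24]
q=5: r=3, s=-5, t=1   [24*(-5) + 123*(1) = 3]
q=8: r=0, s=41, t=-8   [24*(41) + 123*(-8) = 0]
GCD = 3; from the row with r=3: x=-5, y=1
Check: 24*(-5) + 123*(1) = -120 + 123 = 3

GCD = 3, x = -5, y = 1


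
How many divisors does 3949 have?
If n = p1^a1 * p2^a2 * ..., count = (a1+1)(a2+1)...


3949 = 11^1 × 359^1
d(3949) = (1+1) × (1+1) = 4

4 divisors


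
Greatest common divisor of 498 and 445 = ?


498 = 1 * 445 + 53
445 = 8 * 53 + 21
53 = 2 * 21 + 11
21 = 1 * 11 + 10
11 = 1 * 10 + 1
10 = 10 * 1 + 0
GCD = 1


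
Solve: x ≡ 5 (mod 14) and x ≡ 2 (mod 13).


M = 14*13 = 182
M1 = M/14 = 13, M2 = M/13 = 14
M1^(-1) mod 14 = 13, M2^(-1) mod 13 = 1
x = 5*13*13 + 2*14*1 = 873
873 mod 182 = 145
Check: 145 mod 14 = 5 ✓, 145 mod 13 = 2 ✓

x ≡ 145 (mod 182)


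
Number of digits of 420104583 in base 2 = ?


420104583 in base 2 = 11001000010100100100110000111
Number of digits = 29

29 digits (base 2)


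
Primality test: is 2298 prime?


2298 / 2 = 1149 (exact division)
2298 is NOT prime.

No, 2298 is not prime


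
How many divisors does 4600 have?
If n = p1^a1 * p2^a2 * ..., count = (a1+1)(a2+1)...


4600 = 2^3 × 5^2 × 23^1
d(4600) = (3+1) × (2+1) × (1+1) = 24

24 divisors


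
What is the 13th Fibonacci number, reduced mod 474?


F(k) mod 474 for k=1..13:
1, 1, 2, 3, 5, 8, 13, 21, 34, 55, 89, 144, 233
F(13) mod 474 = 233


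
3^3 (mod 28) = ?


3^1 mod 28 = 3
3^2 mod 28 = 9
3^3 mod 28 = 27


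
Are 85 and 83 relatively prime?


Euclidean algorithm:
85 = 1 * 83 + 2
83 = 41 * 2 + 1
2 = 2 * 1 + 0
GCD(85, 83) = 1

Yes, coprime (GCD = 1)


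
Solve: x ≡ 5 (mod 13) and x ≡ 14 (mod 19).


M = 13*19 = 247
M1 = M/13 = 19, M2 = M/19 = 13
M1^(-1) mod 13 = 11, M2^(-1) mod 19 = 3
x = 5*19*11 + 14*13*3 = 1591
1591 mod 247 = 109
Check: 109 mod 13 = 5 ✓, 109 mod 19 = 14 ✓

x ≡ 109 (mod 247)


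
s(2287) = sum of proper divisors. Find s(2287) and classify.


Proper divisors: 1
Sum = 1 = 1
1 < 2287 → deficient

s(2287) = 1 (deficient)


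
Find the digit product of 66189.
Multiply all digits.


6 × 6 × 1 × 8 × 9 = 2592


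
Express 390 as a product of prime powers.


390 / 2 = 195
195 / 3 = 65
65 / 5 = 13
13 / 13 = 1
390 = 2 × 3 × 5 × 13


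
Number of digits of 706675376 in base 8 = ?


706675376 in base 8 = 5207601260
Number of digits = 10

10 digits (base 8)


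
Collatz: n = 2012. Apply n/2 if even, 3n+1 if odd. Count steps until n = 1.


2012 → 1006 → 503 → 1510 → 755 → 2266 → 1133 → 3400 → 1700 → 850 → 425 → 1276 → 638 → 319 → 958 → 479 → 1438 → 719 → 2158 → 1079 → 3238 → 1619 → 4858 → 2429 → 7288 → 3644 → 1822 → 911 → 2734 → 1367 → 4102 → 2051 → 6154 → 3077 → 9232 → 4616 → 2308 → 1154 → 577 → 1732 → 866 → 433 → 1300 → 650 → 325 → 976 → 488 → 244 → 122 → 61 → 184 → 92 → 46 → 23 → 70 → 35 → 106 → 53 → 160 → 80 → 40 → 20 → 10 → 5 → 16 → 8 → 4 → 2 → 1
Total steps = 68

68 steps


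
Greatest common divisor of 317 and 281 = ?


317 = 1 * 281 + 36
281 = 7 * 36 + 29
36 = 1 * 29 + 7
29 = 4 * 7 + 1
7 = 7 * 1 + 0
GCD = 1


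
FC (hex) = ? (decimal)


FC (base 16) = 252 (decimal)
252 (decimal) = 252 (base 10)


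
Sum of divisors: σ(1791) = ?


Divisors of 1791: 1, 3, 9, 199, 597, 1791
Sum = 1 + 3 + 9 + 199 + 597 + 1791 = 2600

σ(1791) = 2600


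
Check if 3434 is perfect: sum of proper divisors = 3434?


Proper divisors of 3434: 1, 2, 17, 34, 101, 202, 1717
Sum = 1 + 2 + 17 + 34 + 101 + 202 + 1717 = 2074

No, 3434 is not perfect (2074 ≠ 3434)


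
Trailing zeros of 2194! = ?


floor(2194/5) = 438
floor(2194/25) = 87
floor(2194/125) = 17
floor(2194/625) = 3
Total = 545

545 trailing zeros


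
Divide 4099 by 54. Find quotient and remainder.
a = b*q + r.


4099 = 54 * 75 + 49
Check: 4050 + 49 = 4099

q = 75, r = 49


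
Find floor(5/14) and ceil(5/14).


5/14 = 0.3571
floor = 0
ceil = 1

floor = 0, ceil = 1


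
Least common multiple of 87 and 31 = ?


GCD(87, 31) = 1
LCM = 87*31/1 = 2697/1 = 2697

LCM = 2697


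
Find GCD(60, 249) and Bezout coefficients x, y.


Tabular extended Euclidean (each row: r = 60*s + 249*t):
r=60, s=1, t=0
r=249, s=0, t=1
q=0: r=60, s=1, t=0   [60*(1) + 249*(0) = 60]
q=4: r=9, s=-4, t=1   [60*(-4) + 249*(1) = 9]
q=6: r=6, s=25, t=-6   [60*(25) + 249*(-6) = 6]
q=1: r=3, s=-29, t=7   [60*(-29) + 249*(7) = 3]
q=2: r=0, s=83, t=-20   [60*(83) + 249*(-20) = 0]
GCD = 3; from the row with r=3: x=-29, y=7
Check: 60*(-29) + 249*(7) = -1740 + 1743 = 3

GCD = 3, x = -29, y = 7


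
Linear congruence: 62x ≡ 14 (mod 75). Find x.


GCD(62, 75) = 1, unique solution
a^(-1) mod 75 = 23
x = 23 * 14 mod 75 = 22

x ≡ 22 (mod 75)


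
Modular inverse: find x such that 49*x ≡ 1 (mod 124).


Use the extended Euclidean algorithm on (124, 49); each row r = 124*s + 49*t:
r=124, s=1, t=0
r=49, s=0, t=1
q=2: r=26, s=1, t=-2   [124*(1) + 49*(-2) = 26]
q=1: r=23, s=-1, t=3   [124*(-1) + 49*(3) = 23]
q=1: r=3, s=2, t=-5   [124*(2) + 49*(-5) = 3]
q=7: r=2, s=-15, t=38   [124*(-15) + 49*(38) = 2]
q=1: r=1, s=17, t=-43   [124*(17) + 49*(-43) = 1]
q=2: r=0, s=-49, t=124   [124*(-49) + 49*(124) = 0]
GCD = 1 with t = -43, so 49*(-43) ≡ 1 (mod 124)
Inverse = -43 mod 124 = 81
Check: 49 * 81 = 3969 ≡ 1 (mod 124)

49^(-1) ≡ 81 (mod 124)


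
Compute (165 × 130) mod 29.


165 × 130 = 21450
21450 mod 29 = 19


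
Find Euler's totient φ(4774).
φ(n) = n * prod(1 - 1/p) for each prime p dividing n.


4774 = 2 × 7 × 11 × 31
Prime factors: 2, 7, 11, 31
φ(4774) = 4774 × (1-1/2) × (1-1/7) × (1-1/11) × (1-1/31)
= 4774 × 1/2 × 6/7 × 10/11 × 30/31 = 1800

φ(4774) = 1800


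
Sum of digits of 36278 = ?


3 + 6 + 2 + 7 + 8 = 26


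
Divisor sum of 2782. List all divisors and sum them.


Divisors of 2782: 1, 2, 13, 26, 107, 214, 1391, 2782
Sum = 1 + 2 + 13 + 26 + 107 + 214 + 1391 + 2782 = 4536

σ(2782) = 4536


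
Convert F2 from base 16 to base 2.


F2 (base 16) = 242 (decimal)
242 (decimal) = 11110010 (base 2)


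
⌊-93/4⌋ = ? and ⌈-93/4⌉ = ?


-93/4 = -23.2500
floor = -24
ceil = -23

floor = -24, ceil = -23


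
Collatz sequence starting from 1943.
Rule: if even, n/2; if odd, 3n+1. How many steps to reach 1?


1943 → 5830 → 2915 → 8746 → 4373 → 13120 → 6560 → 3280 → 1640 → 820 → 410 → 205 → 616 → 308 → 154 → 77 → 232 → 116 → 58 → 29 → 88 → 44 → 22 → 11 → 34 → 17 → 52 → 26 → 13 → 40 → 20 → 10 → 5 → 16 → 8 → 4 → 2 → 1
Total steps = 37

37 steps


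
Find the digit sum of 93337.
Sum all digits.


9 + 3 + 3 + 3 + 7 = 25


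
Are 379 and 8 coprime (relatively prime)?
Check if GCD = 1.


Euclidean algorithm:
379 = 47 * 8 + 3
8 = 2 * 3 + 2
3 = 1 * 2 + 1
2 = 2 * 1 + 0
GCD(379, 8) = 1

Yes, coprime (GCD = 1)


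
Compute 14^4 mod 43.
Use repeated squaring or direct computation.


14^1 mod 43 = 14
14^2 mod 43 = 24
14^3 mod 43 = 35
14^4 mod 43 = 17


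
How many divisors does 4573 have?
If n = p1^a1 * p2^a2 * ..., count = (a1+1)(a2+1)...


4573 = 17^1 × 269^1
d(4573) = (1+1) × (1+1) = 4

4 divisors


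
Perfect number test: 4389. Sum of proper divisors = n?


Proper divisors of 4389: 1, 3, 7, 11, 19, 21, 33, 57, 77, 133, 209, 231, 399, 627, 1463
Sum = 1 + 3 + 7 + 11 + 19 + 21 + 33 + 57 + 77 + 133 + 209 + 231 + 399 + 627 + 1463 = 3291

No, 4389 is not perfect (3291 ≠ 4389)


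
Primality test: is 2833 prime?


Check divisors up to sqrt(2833) = 53.2259
No divisors found.
2833 is prime.

Yes, 2833 is prime


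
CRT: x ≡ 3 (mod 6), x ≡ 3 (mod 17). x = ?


M = 6*17 = 102
M1 = M/6 = 17, M2 = M/17 = 6
M1^(-1) mod 6 = 5, M2^(-1) mod 17 = 3
x = 3*17*5 + 3*6*3 = 309
309 mod 102 = 3
Check: 3 mod 6 = 3 ✓, 3 mod 17 = 3 ✓

x ≡ 3 (mod 102)


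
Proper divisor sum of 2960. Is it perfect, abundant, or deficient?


Proper divisors: 1, 2, 4, 5, 8, 10, 16, 20, 37, 40, 74, 80, 148, 185, 296, 370, 592, 740, 1480
Sum = 1 + 2 + 4 + 5 + 8 + 10 + 16 + 20 + 37 + 40 + 74 + 80 + 148 + 185 + 296 + 370 + 592 + 740 + 1480 = 4108
4108 > 2960 → abundant

s(2960) = 4108 (abundant)


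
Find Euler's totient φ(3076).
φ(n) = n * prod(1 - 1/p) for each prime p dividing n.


3076 = 2^2 × 769
Prime factors: 2, 769
φ(3076) = 3076 × (1-1/2) × (1-1/769)
= 3076 × 1/2 × 768/769 = 1536

φ(3076) = 1536


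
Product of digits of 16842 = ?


1 × 6 × 8 × 4 × 2 = 384


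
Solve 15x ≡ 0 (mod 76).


GCD(15, 76) = 1, unique solution
a^(-1) mod 76 = 71
x = 71 * 0 mod 76 = 0

x ≡ 0 (mod 76)


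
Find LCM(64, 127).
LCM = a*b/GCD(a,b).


GCD(64, 127) = 1
LCM = 64*127/1 = 8128/1 = 8128

LCM = 8128


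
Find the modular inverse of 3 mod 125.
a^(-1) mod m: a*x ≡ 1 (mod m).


Use the extended Euclidean algorithm on (125, 3); each row r = 125*s + 3*t:
r=125, s=1, t=0
r=3, s=0, t=1
q=41: r=2, s=1, t=-41   [125*(1) + 3*(-41) = 2]
q=1: r=1, s=-1, t=42   [125*(-1) + 3*(42) = 1]
q=2: r=0, s=3, t=-125   [125*(3) + 3*(-125) = 0]
GCD = 1 with t = 42, so 3*(42) ≡ 1 (mod 125)
Inverse = 42 mod 125 = 42
Check: 3 * 42 = 126 ≡ 1 (mod 125)

3^(-1) ≡ 42 (mod 125)


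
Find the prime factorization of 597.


597 / 3 = 199
199 / 199 = 1
597 = 3 × 199


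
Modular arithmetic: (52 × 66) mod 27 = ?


52 × 66 = 3432
3432 mod 27 = 3


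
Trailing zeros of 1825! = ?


floor(1825/5) = 365
floor(1825/25) = 73
floor(1825/125) = 14
floor(1825/625) = 2
Total = 454

454 trailing zeros


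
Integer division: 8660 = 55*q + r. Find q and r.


8660 = 55 * 157 + 25
Check: 8635 + 25 = 8660

q = 157, r = 25


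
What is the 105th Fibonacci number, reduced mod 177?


F(k) mod 177 for k=1..105:
1, 1, 2, 3, 5, 8, 13, 21, 34, 55, 89, 144, 56, 23, 79, 102, 4, 106, 110, 39, 149, 11, 160, 171, 154, 148, 125, 96, 44, 140, 7, 147, 154, 124, 101, 48, 149, 20, 169, 12, 4, 16, 20, 36, 56, 92, 148, 63, 34, 97, 131, 51, 5, 56, 61, 117, 1, 118, 119, 60, 2, 62, 64, 126, 13, 139, 152, 114, 89, 26, 115, 141, 79, 43, 122, 165, 110, 98, 31, 129, 160, 112, 95, 30, 125, 155, 103, 81, 7, 88, 95, 6, 101, 107, 31, 138, 169, 130, 122, 75, 20, 95, 115, 33, 148
F(105) mod 177 = 148
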